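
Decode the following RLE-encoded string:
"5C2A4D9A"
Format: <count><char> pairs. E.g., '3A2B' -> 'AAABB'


Expanding each <count><char> pair:
  5C -> 'CCCCC'
  2A -> 'AA'
  4D -> 'DDDD'
  9A -> 'AAAAAAAAA'

Decoded = CCCCCAADDDDAAAAAAAAA


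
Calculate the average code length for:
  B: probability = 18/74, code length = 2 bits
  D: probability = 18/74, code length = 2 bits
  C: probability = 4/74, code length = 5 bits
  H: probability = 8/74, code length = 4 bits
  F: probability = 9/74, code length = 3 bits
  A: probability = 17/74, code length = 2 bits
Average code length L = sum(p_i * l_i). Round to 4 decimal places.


Weighted contributions p_i * l_i:
  B: (18/74) * 2 = 36/74
  D: (18/74) * 2 = 36/74
  C: (4/74) * 5 = 20/74
  H: (8/74) * 4 = 32/74
  F: (9/74) * 3 = 27/74
  A: (17/74) * 2 = 34/74
Sum = (36 + 36 + 20 + 32 + 27 + 34)/74 = 185/74

L = 185/74 = 2.5000 bits/symbol


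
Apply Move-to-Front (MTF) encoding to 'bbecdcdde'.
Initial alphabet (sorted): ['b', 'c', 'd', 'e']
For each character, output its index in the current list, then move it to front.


MTF encoding:
'b': index 0 in ['b', 'c', 'd', 'e'] -> ['b', 'c', 'd', 'e']
'b': index 0 in ['b', 'c', 'd', 'e'] -> ['b', 'c', 'd', 'e']
'e': index 3 in ['b', 'c', 'd', 'e'] -> ['e', 'b', 'c', 'd']
'c': index 2 in ['e', 'b', 'c', 'd'] -> ['c', 'e', 'b', 'd']
'd': index 3 in ['c', 'e', 'b', 'd'] -> ['d', 'c', 'e', 'b']
'c': index 1 in ['d', 'c', 'e', 'b'] -> ['c', 'd', 'e', 'b']
'd': index 1 in ['c', 'd', 'e', 'b'] -> ['d', 'c', 'e', 'b']
'd': index 0 in ['d', 'c', 'e', 'b'] -> ['d', 'c', 'e', 'b']
'e': index 2 in ['d', 'c', 'e', 'b'] -> ['e', 'd', 'c', 'b']


Output: [0, 0, 3, 2, 3, 1, 1, 0, 2]


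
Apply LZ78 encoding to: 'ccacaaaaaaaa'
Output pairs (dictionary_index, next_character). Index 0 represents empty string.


LZ78 encoding steps:
Dictionary: {0: ''}
Step 1: w='' (idx 0), next='c' -> output (0, 'c'), add 'c' as idx 1
Step 2: w='c' (idx 1), next='a' -> output (1, 'a'), add 'ca' as idx 2
Step 3: w='ca' (idx 2), next='a' -> output (2, 'a'), add 'caa' as idx 3
Step 4: w='' (idx 0), next='a' -> output (0, 'a'), add 'a' as idx 4
Step 5: w='a' (idx 4), next='a' -> output (4, 'a'), add 'aa' as idx 5
Step 6: w='aa' (idx 5), next='a' -> output (5, 'a'), add 'aaa' as idx 6


Encoded: [(0, 'c'), (1, 'a'), (2, 'a'), (0, 'a'), (4, 'a'), (5, 'a')]


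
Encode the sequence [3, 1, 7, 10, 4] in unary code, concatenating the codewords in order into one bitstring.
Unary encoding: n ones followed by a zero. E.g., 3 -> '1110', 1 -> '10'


Encode each number as n ones followed by a terminating 0:
  3 -> 1110 (4 bits)
  1 -> 10 (2 bits)
  7 -> 11111110 (8 bits)
  10 -> 11111111110 (11 bits)
  4 -> 11110 (5 bits)
Total length = 4 + 2 + 8 + 11 + 5 = 30 bits.

Unary([3, 1, 7, 10, 4]) = 111010111111101111111111011110 (30 bits)


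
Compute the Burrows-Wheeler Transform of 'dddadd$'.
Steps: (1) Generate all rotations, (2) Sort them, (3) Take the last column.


Rotations (sorted):
  0: $dddadd -> last char: d
  1: add$ddd -> last char: d
  2: d$dddad -> last char: d
  3: dadd$dd -> last char: d
  4: dd$ddda -> last char: a
  5: ddadd$d -> last char: d
  6: dddadd$ -> last char: $


BWT = ddddad$


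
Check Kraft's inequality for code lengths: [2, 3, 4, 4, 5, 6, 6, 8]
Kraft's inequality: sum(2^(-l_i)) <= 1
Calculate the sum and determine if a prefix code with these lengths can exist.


Sum = 2^(-2) + 2^(-3) + 2^(-4) + 2^(-4) + 2^(-5) + 2^(-6) + 2^(-6) + 2^(-8)
    = 0.25 + 0.125 + 0.0625 + 0.0625 + 0.03125 + 0.015625 + 0.015625 + 0.00390625
    = 145/256 = 0.56640625
Since 0.56640625 <= 1, Kraft's inequality IS satisfied.
A prefix code with these lengths CAN exist.

Kraft sum = 0.56640625. Satisfied.


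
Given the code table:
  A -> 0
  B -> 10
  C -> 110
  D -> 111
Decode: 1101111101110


Decoding:
110 -> C
111 -> D
110 -> C
111 -> D
0 -> A


Result: CDCDA


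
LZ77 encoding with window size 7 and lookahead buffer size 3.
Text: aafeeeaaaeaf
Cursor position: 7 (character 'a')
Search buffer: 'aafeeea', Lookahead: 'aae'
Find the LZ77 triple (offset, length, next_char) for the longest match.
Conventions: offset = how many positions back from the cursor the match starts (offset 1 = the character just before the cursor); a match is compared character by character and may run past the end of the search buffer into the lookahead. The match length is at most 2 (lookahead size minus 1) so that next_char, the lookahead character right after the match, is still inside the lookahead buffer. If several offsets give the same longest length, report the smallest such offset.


Try each offset into the search buffer:
  offset=1 (pos 6, char 'a'): match length 2
  offset=2 (pos 5, char 'e'): match length 0
  offset=3 (pos 4, char 'e'): match length 0
  offset=4 (pos 3, char 'e'): match length 0
  offset=5 (pos 2, char 'f'): match length 0
  offset=6 (pos 1, char 'a'): match length 1
  offset=7 (pos 0, char 'a'): match length 2
Longest match has length 2, found at offsets 1, 7; take the smallest, offset 1.
next_char = character at position 7 + 2 = 9 -> 'e'

Best match: offset=1, length=2 (matching 'aa' starting at position 6)
LZ77 triple: (1, 2, 'e')


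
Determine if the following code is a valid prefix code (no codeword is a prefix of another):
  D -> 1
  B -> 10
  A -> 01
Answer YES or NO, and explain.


Checking each pair (does one codeword prefix another?):
  D='1' vs B='10': prefix -- VIOLATION

NO -- this is NOT a valid prefix code. D (1) is a prefix of B (10).


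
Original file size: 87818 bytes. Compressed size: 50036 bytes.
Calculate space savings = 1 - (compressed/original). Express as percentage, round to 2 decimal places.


ratio = compressed/original = 50036/87818 = 0.569769
savings = 1 - ratio = 1 - 0.569769 = 0.430231
as a percentage: 0.430231 * 100 = 43.02%

Space savings = 1 - 50036/87818 = 43.02%


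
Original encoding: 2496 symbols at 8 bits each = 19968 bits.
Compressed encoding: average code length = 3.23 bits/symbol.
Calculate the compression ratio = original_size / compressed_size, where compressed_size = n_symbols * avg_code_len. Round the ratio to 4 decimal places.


original_size = n_symbols * orig_bits = 2496 * 8 = 19968 bits
compressed_size = n_symbols * avg_code_len = 2496 * 3.23 = 8062.08 bits
ratio = original_size / compressed_size = 19968 / 8062.08 = 2.4768

Compression ratio = 2.4768


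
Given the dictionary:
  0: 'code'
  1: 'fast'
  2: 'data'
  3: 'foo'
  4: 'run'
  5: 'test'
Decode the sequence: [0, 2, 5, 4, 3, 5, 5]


Look up each index in the dictionary:
  0 -> 'code'
  2 -> 'data'
  5 -> 'test'
  4 -> 'run'
  3 -> 'foo'
  5 -> 'test'
  5 -> 'test'

Decoded: "code data test run foo test test"


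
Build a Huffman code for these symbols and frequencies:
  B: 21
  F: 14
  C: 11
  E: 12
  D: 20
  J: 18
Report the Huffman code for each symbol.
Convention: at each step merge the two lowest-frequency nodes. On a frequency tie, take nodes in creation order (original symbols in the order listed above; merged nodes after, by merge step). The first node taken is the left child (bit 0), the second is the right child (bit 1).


Huffman tree construction:
Step 1: Merge C(11) + E(12) = 23
Step 2: Merge F(14) + J(18) = 32
Step 3: Merge D(20) + B(21) = 41
Step 4: Merge (C+E)(23) + (F+J)(32) = 55
Step 5: Merge (D+B)(41) + ((C+E)+(F+J))(55) = 96
Read each symbol's code off the tree from the root (left child = 0, right child = 1).

Codes:
  B: 01 (length 2)
  F: 110 (length 3)
  C: 100 (length 3)
  E: 101 (length 3)
  D: 00 (length 2)
  J: 111 (length 3)
Average code length: 247/96 = 2.5729 bits/symbol


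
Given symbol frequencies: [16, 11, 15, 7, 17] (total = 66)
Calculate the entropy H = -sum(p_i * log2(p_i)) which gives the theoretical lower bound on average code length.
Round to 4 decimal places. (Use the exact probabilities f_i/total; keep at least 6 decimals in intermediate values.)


Per-symbol terms -p_i * log2(p_i) with p_i = f_i/66:
  p = 16/66 = 0.242424: log2(p) = -2.044394, -p*log2(p) = 0.495611
  p = 11/66 = 0.166667: log2(p) = -2.584963, -p*log2(p) = 0.430827
  p = 15/66 = 0.227273: log2(p) = -2.137504, -p*log2(p) = 0.485796
  p = 7/66 = 0.106061: log2(p) = -3.237039, -p*log2(p) = 0.343322
  p = 17/66 = 0.257576: log2(p) = -1.956931, -p*log2(p) = 0.504058
H = 0.495611 + 0.430827 + 0.485796 + 0.343322 + 0.504058 = 2.259614

H = 2.2596 bits/symbol


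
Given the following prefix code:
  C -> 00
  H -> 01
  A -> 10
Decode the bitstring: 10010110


Decoding step by step:
Bits 10 -> A
Bits 01 -> H
Bits 01 -> H
Bits 10 -> A


Decoded message: AHHA


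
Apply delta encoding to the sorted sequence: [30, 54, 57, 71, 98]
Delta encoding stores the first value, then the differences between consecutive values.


First value: 30
Deltas:
  54 - 30 = 24
  57 - 54 = 3
  71 - 57 = 14
  98 - 71 = 27


Delta encoded: [30, 24, 3, 14, 27]


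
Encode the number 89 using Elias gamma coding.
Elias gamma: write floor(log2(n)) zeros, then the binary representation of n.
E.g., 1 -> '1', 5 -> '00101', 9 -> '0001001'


num_bits = floor(log2(89)) + 1 = 7
leading_zeros = num_bits - 1 = 6
binary(89) = 1011001

Elias gamma(89) = '000000' + '1011001' = 0000001011001 (13 bits)


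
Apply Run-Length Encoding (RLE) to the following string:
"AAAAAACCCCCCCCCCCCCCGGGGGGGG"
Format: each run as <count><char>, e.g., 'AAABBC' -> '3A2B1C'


Scanning runs left to right:
  i=0: run of 'A' x 6 -> '6A'
  i=6: run of 'C' x 14 -> '14C'
  i=20: run of 'G' x 8 -> '8G'

RLE = 6A14C8G


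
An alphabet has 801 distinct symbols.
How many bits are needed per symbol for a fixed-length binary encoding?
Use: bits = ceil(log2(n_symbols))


log2(801) = 9.6457
Bracket: 2^9 = 512 < 801 <= 2^10 = 1024
So ceil(log2(801)) = 10

bits = ceil(log2(801)) = ceil(9.6457) = 10 bits


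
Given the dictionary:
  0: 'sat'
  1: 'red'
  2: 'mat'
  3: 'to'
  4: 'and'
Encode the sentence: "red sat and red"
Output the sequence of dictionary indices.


Look up each word in the dictionary:
  'red' -> 1
  'sat' -> 0
  'and' -> 4
  'red' -> 1

Encoded: [1, 0, 4, 1]


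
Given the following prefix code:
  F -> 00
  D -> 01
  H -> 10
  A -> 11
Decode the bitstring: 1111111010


Decoding step by step:
Bits 11 -> A
Bits 11 -> A
Bits 11 -> A
Bits 10 -> H
Bits 10 -> H


Decoded message: AAAHH


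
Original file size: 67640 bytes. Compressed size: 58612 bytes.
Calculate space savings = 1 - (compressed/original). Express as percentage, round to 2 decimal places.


ratio = compressed/original = 58612/67640 = 0.866529
savings = 1 - ratio = 1 - 0.866529 = 0.133471
as a percentage: 0.133471 * 100 = 13.35%

Space savings = 1 - 58612/67640 = 13.35%


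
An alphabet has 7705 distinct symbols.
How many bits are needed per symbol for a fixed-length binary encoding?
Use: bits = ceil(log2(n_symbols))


log2(7705) = 12.9116
Bracket: 2^12 = 4096 < 7705 <= 2^13 = 8192
So ceil(log2(7705)) = 13

bits = ceil(log2(7705)) = ceil(12.9116) = 13 bits


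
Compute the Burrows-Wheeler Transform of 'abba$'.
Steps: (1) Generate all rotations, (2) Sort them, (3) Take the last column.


Rotations (sorted):
  0: $abba -> last char: a
  1: a$abb -> last char: b
  2: abba$ -> last char: $
  3: ba$ab -> last char: b
  4: bba$a -> last char: a


BWT = ab$ba


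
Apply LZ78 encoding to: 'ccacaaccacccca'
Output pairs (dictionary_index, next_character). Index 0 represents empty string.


LZ78 encoding steps:
Dictionary: {0: ''}
Step 1: w='' (idx 0), next='c' -> output (0, 'c'), add 'c' as idx 1
Step 2: w='c' (idx 1), next='a' -> output (1, 'a'), add 'ca' as idx 2
Step 3: w='ca' (idx 2), next='a' -> output (2, 'a'), add 'caa' as idx 3
Step 4: w='c' (idx 1), next='c' -> output (1, 'c'), add 'cc' as idx 4
Step 5: w='' (idx 0), next='a' -> output (0, 'a'), add 'a' as idx 5
Step 6: w='cc' (idx 4), next='c' -> output (4, 'c'), add 'ccc' as idx 6
Step 7: w='ca' (idx 2), end of input -> output (2, '')


Encoded: [(0, 'c'), (1, 'a'), (2, 'a'), (1, 'c'), (0, 'a'), (4, 'c'), (2, '')]


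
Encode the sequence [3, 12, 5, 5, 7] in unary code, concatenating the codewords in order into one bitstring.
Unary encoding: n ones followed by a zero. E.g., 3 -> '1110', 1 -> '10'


Encode each number as n ones followed by a terminating 0:
  3 -> 1110 (4 bits)
  12 -> 1111111111110 (13 bits)
  5 -> 111110 (6 bits)
  5 -> 111110 (6 bits)
  7 -> 11111110 (8 bits)
Total length = 4 + 13 + 6 + 6 + 8 = 37 bits.

Unary([3, 12, 5, 5, 7]) = 1110111111111111011111011111011111110 (37 bits)


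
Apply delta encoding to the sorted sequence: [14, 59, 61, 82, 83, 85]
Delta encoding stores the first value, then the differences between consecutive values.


First value: 14
Deltas:
  59 - 14 = 45
  61 - 59 = 2
  82 - 61 = 21
  83 - 82 = 1
  85 - 83 = 2


Delta encoded: [14, 45, 2, 21, 1, 2]


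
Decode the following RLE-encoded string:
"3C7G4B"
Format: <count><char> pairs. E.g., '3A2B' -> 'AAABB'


Expanding each <count><char> pair:
  3C -> 'CCC'
  7G -> 'GGGGGGG'
  4B -> 'BBBB'

Decoded = CCCGGGGGGGBBBB


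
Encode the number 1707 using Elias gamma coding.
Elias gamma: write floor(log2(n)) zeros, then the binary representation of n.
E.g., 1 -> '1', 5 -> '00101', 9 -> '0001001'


num_bits = floor(log2(1707)) + 1 = 11
leading_zeros = num_bits - 1 = 10
binary(1707) = 11010101011

Elias gamma(1707) = '0000000000' + '11010101011' = 000000000011010101011 (21 bits)


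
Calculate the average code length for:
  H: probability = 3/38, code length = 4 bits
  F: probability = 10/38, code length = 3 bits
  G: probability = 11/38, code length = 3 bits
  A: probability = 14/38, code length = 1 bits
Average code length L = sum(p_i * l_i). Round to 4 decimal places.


Weighted contributions p_i * l_i:
  H: (3/38) * 4 = 12/38
  F: (10/38) * 3 = 30/38
  G: (11/38) * 3 = 33/38
  A: (14/38) * 1 = 14/38
Sum = (12 + 30 + 33 + 14)/38 = 89/38

L = 89/38 = 2.3421 bits/symbol


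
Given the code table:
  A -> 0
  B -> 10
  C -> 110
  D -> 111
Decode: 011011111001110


Decoding:
0 -> A
110 -> C
111 -> D
110 -> C
0 -> A
111 -> D
0 -> A


Result: ACDCADA


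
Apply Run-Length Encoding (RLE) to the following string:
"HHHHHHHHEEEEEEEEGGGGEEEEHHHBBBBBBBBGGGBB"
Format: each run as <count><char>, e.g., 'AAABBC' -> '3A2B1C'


Scanning runs left to right:
  i=0: run of 'H' x 8 -> '8H'
  i=8: run of 'E' x 8 -> '8E'
  i=16: run of 'G' x 4 -> '4G'
  i=20: run of 'E' x 4 -> '4E'
  i=24: run of 'H' x 3 -> '3H'
  i=27: run of 'B' x 8 -> '8B'
  i=35: run of 'G' x 3 -> '3G'
  i=38: run of 'B' x 2 -> '2B'

RLE = 8H8E4G4E3H8B3G2B


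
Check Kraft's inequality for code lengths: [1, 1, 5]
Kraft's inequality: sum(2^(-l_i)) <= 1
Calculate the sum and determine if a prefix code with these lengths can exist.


Sum = 2^(-1) + 2^(-1) + 2^(-5)
    = 0.5 + 0.5 + 0.03125
    = 33/32 = 1.03125
Since 1.03125 > 1, Kraft's inequality is NOT satisfied.
A prefix code with these lengths CANNOT exist.

Kraft sum = 1.03125. Not satisfied.


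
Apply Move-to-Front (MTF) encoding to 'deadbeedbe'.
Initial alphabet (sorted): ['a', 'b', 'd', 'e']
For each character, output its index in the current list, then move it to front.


MTF encoding:
'd': index 2 in ['a', 'b', 'd', 'e'] -> ['d', 'a', 'b', 'e']
'e': index 3 in ['d', 'a', 'b', 'e'] -> ['e', 'd', 'a', 'b']
'a': index 2 in ['e', 'd', 'a', 'b'] -> ['a', 'e', 'd', 'b']
'd': index 2 in ['a', 'e', 'd', 'b'] -> ['d', 'a', 'e', 'b']
'b': index 3 in ['d', 'a', 'e', 'b'] -> ['b', 'd', 'a', 'e']
'e': index 3 in ['b', 'd', 'a', 'e'] -> ['e', 'b', 'd', 'a']
'e': index 0 in ['e', 'b', 'd', 'a'] -> ['e', 'b', 'd', 'a']
'd': index 2 in ['e', 'b', 'd', 'a'] -> ['d', 'e', 'b', 'a']
'b': index 2 in ['d', 'e', 'b', 'a'] -> ['b', 'd', 'e', 'a']
'e': index 2 in ['b', 'd', 'e', 'a'] -> ['e', 'b', 'd', 'a']


Output: [2, 3, 2, 2, 3, 3, 0, 2, 2, 2]


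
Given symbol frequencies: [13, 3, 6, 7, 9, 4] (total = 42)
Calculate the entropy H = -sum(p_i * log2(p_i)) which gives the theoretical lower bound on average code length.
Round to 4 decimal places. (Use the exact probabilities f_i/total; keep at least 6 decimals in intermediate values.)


Per-symbol terms -p_i * log2(p_i) with p_i = f_i/42:
  p = 13/42 = 0.309524: log2(p) = -1.691878, -p*log2(p) = 0.523676
  p = 3/42 = 0.071429: log2(p) = -3.807355, -p*log2(p) = 0.271954
  p = 6/42 = 0.142857: log2(p) = -2.807355, -p*log2(p) = 0.401051
  p = 7/42 = 0.166667: log2(p) = -2.584963, -p*log2(p) = 0.430827
  p = 9/42 = 0.214286: log2(p) = -2.222392, -p*log2(p) = 0.476227
  p = 4/42 = 0.095238: log2(p) = -3.392317, -p*log2(p) = 0.323078
H = 0.523676 + 0.271954 + 0.401051 + 0.430827 + 0.476227 + 0.323078 = 2.426813

H = 2.4268 bits/symbol


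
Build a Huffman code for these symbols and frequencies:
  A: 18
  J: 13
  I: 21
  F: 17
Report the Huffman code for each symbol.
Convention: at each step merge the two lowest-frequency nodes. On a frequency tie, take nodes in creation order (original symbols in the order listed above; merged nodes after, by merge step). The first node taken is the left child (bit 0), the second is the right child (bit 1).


Huffman tree construction:
Step 1: Merge J(13) + F(17) = 30
Step 2: Merge A(18) + I(21) = 39
Step 3: Merge (J+F)(30) + (A+I)(39) = 69
Read each symbol's code off the tree from the root (left child = 0, right child = 1).

Codes:
  A: 10 (length 2)
  J: 00 (length 2)
  I: 11 (length 2)
  F: 01 (length 2)
Average code length: 138/69 = 2.0000 bits/symbol


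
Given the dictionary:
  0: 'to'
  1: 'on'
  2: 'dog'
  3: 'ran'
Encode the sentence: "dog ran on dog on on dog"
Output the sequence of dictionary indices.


Look up each word in the dictionary:
  'dog' -> 2
  'ran' -> 3
  'on' -> 1
  'dog' -> 2
  'on' -> 1
  'on' -> 1
  'dog' -> 2

Encoded: [2, 3, 1, 2, 1, 1, 2]


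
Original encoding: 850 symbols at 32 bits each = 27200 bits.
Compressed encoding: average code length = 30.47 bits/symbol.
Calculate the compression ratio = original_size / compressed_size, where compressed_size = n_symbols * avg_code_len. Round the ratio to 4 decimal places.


original_size = n_symbols * orig_bits = 850 * 32 = 27200 bits
compressed_size = n_symbols * avg_code_len = 850 * 30.47 = 25899.5 bits
ratio = original_size / compressed_size = 27200 / 25899.5 = 1.0502

Compression ratio = 1.0502


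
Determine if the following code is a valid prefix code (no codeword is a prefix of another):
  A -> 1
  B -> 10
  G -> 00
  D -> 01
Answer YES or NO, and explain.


Checking each pair (does one codeword prefix another?):
  A='1' vs B='10': prefix -- VIOLATION

NO -- this is NOT a valid prefix code. A (1) is a prefix of B (10).


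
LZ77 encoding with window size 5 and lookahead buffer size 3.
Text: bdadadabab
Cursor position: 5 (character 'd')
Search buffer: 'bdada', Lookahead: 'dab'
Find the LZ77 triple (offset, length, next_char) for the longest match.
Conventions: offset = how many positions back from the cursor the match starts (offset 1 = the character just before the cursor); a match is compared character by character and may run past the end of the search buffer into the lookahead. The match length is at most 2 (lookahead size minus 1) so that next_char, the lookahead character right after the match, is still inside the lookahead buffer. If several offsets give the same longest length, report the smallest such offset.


Try each offset into the search buffer:
  offset=1 (pos 4, char 'a'): match length 0
  offset=2 (pos 3, char 'd'): match length 2
  offset=3 (pos 2, char 'a'): match length 0
  offset=4 (pos 1, char 'd'): match length 2
  offset=5 (pos 0, char 'b'): match length 0
Longest match has length 2, found at offsets 2, 4; take the smallest, offset 2.
next_char = character at position 5 + 2 = 7 -> 'b'

Best match: offset=2, length=2 (matching 'da' starting at position 3)
LZ77 triple: (2, 2, 'b')


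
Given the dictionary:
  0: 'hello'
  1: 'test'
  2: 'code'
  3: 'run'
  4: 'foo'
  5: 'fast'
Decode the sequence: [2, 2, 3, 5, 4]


Look up each index in the dictionary:
  2 -> 'code'
  2 -> 'code'
  3 -> 'run'
  5 -> 'fast'
  4 -> 'foo'

Decoded: "code code run fast foo"


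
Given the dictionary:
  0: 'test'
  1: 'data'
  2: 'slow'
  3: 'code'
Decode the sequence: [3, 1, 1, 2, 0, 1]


Look up each index in the dictionary:
  3 -> 'code'
  1 -> 'data'
  1 -> 'data'
  2 -> 'slow'
  0 -> 'test'
  1 -> 'data'

Decoded: "code data data slow test data"


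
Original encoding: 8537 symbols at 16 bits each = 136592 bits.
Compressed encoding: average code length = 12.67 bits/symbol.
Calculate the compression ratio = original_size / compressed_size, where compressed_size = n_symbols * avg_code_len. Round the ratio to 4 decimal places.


original_size = n_symbols * orig_bits = 8537 * 16 = 136592 bits
compressed_size = n_symbols * avg_code_len = 8537 * 12.67 = 108163.79 bits
ratio = original_size / compressed_size = 136592 / 108163.79 = 1.2628

Compression ratio = 1.2628


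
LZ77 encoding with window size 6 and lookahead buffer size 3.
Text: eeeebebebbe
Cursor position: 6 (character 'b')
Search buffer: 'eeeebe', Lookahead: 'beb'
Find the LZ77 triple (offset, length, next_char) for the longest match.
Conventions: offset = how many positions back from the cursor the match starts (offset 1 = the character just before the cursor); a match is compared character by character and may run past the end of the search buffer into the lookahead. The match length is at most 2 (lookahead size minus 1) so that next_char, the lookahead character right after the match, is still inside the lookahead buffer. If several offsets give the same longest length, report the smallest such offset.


Try each offset into the search buffer:
  offset=1 (pos 5, char 'e'): match length 0
  offset=2 (pos 4, char 'b'): match length 2
  offset=3 (pos 3, char 'e'): match length 0
  offset=4 (pos 2, char 'e'): match length 0
  offset=5 (pos 1, char 'e'): match length 0
  offset=6 (pos 0, char 'e'): match length 0
Longest match has length 2 at offset 2.
next_char = character at position 6 + 2 = 8 -> 'b'

Best match: offset=2, length=2 (matching 'be' starting at position 4)
LZ77 triple: (2, 2, 'b')


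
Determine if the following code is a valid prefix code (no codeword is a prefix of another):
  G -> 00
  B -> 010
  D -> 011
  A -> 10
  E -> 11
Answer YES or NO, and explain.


Checking each pair (does one codeword prefix another?):
  G='00' vs B='010': no prefix
  G='00' vs D='011': no prefix
  G='00' vs A='10': no prefix
  G='00' vs E='11': no prefix
  B='010' vs G='00': no prefix
  B='010' vs D='011': no prefix
  B='010' vs A='10': no prefix
  B='010' vs E='11': no prefix
  D='011' vs G='00': no prefix
  D='011' vs B='010': no prefix
  D='011' vs A='10': no prefix
  D='011' vs E='11': no prefix
  A='10' vs G='00': no prefix
  A='10' vs B='010': no prefix
  A='10' vs D='011': no prefix
  A='10' vs E='11': no prefix
  E='11' vs G='00': no prefix
  E='11' vs B='010': no prefix
  E='11' vs D='011': no prefix
  E='11' vs A='10': no prefix
No violation found over all pairs.

YES -- this is a valid prefix code. No codeword is a prefix of any other codeword.


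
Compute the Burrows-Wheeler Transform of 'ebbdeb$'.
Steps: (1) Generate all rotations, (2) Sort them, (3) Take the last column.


Rotations (sorted):
  0: $ebbdeb -> last char: b
  1: b$ebbde -> last char: e
  2: bbdeb$e -> last char: e
  3: bdeb$eb -> last char: b
  4: deb$ebb -> last char: b
  5: eb$ebbd -> last char: d
  6: ebbdeb$ -> last char: $


BWT = beebbd$


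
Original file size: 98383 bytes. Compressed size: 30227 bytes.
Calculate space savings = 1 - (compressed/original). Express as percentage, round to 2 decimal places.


ratio = compressed/original = 30227/98383 = 0.307238
savings = 1 - ratio = 1 - 0.307238 = 0.692762
as a percentage: 0.692762 * 100 = 69.28%

Space savings = 1 - 30227/98383 = 69.28%


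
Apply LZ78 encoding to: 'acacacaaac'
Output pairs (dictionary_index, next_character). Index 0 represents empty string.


LZ78 encoding steps:
Dictionary: {0: ''}
Step 1: w='' (idx 0), next='a' -> output (0, 'a'), add 'a' as idx 1
Step 2: w='' (idx 0), next='c' -> output (0, 'c'), add 'c' as idx 2
Step 3: w='a' (idx 1), next='c' -> output (1, 'c'), add 'ac' as idx 3
Step 4: w='ac' (idx 3), next='a' -> output (3, 'a'), add 'aca' as idx 4
Step 5: w='a' (idx 1), next='a' -> output (1, 'a'), add 'aa' as idx 5
Step 6: w='c' (idx 2), end of input -> output (2, '')


Encoded: [(0, 'a'), (0, 'c'), (1, 'c'), (3, 'a'), (1, 'a'), (2, '')]


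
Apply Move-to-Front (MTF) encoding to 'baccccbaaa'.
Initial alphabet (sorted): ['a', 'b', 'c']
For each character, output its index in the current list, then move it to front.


MTF encoding:
'b': index 1 in ['a', 'b', 'c'] -> ['b', 'a', 'c']
'a': index 1 in ['b', 'a', 'c'] -> ['a', 'b', 'c']
'c': index 2 in ['a', 'b', 'c'] -> ['c', 'a', 'b']
'c': index 0 in ['c', 'a', 'b'] -> ['c', 'a', 'b']
'c': index 0 in ['c', 'a', 'b'] -> ['c', 'a', 'b']
'c': index 0 in ['c', 'a', 'b'] -> ['c', 'a', 'b']
'b': index 2 in ['c', 'a', 'b'] -> ['b', 'c', 'a']
'a': index 2 in ['b', 'c', 'a'] -> ['a', 'b', 'c']
'a': index 0 in ['a', 'b', 'c'] -> ['a', 'b', 'c']
'a': index 0 in ['a', 'b', 'c'] -> ['a', 'b', 'c']


Output: [1, 1, 2, 0, 0, 0, 2, 2, 0, 0]


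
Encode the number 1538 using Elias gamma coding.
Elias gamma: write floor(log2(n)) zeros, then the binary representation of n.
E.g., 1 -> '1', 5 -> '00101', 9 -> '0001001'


num_bits = floor(log2(1538)) + 1 = 11
leading_zeros = num_bits - 1 = 10
binary(1538) = 11000000010

Elias gamma(1538) = '0000000000' + '11000000010' = 000000000011000000010 (21 bits)


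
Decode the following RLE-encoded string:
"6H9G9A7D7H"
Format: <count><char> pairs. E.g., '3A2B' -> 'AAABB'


Expanding each <count><char> pair:
  6H -> 'HHHHHH'
  9G -> 'GGGGGGGGG'
  9A -> 'AAAAAAAAA'
  7D -> 'DDDDDDD'
  7H -> 'HHHHHHH'

Decoded = HHHHHHGGGGGGGGGAAAAAAAAADDDDDDDHHHHHHH


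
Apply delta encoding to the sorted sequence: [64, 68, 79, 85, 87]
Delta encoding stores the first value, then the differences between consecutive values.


First value: 64
Deltas:
  68 - 64 = 4
  79 - 68 = 11
  85 - 79 = 6
  87 - 85 = 2


Delta encoded: [64, 4, 11, 6, 2]


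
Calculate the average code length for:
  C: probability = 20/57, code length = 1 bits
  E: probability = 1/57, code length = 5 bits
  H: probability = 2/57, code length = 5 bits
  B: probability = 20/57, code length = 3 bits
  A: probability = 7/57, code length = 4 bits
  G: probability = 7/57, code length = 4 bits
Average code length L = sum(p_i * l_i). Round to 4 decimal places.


Weighted contributions p_i * l_i:
  C: (20/57) * 1 = 20/57
  E: (1/57) * 5 = 5/57
  H: (2/57) * 5 = 10/57
  B: (20/57) * 3 = 60/57
  A: (7/57) * 4 = 28/57
  G: (7/57) * 4 = 28/57
Sum = (20 + 5 + 10 + 60 + 28 + 28)/57 = 151/57

L = 151/57 = 2.6491 bits/symbol


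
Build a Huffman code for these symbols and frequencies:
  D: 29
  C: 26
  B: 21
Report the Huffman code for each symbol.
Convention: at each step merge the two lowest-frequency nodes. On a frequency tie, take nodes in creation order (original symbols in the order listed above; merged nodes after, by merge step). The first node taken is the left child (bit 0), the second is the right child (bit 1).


Huffman tree construction:
Step 1: Merge B(21) + C(26) = 47
Step 2: Merge D(29) + (B+C)(47) = 76
Read each symbol's code off the tree from the root (left child = 0, right child = 1).

Codes:
  D: 0 (length 1)
  C: 11 (length 2)
  B: 10 (length 2)
Average code length: 123/76 = 1.6184 bits/symbol


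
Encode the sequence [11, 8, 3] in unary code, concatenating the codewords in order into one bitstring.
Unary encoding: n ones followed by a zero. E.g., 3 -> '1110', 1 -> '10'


Encode each number as n ones followed by a terminating 0:
  11 -> 111111111110 (12 bits)
  8 -> 111111110 (9 bits)
  3 -> 1110 (4 bits)
Total length = 12 + 9 + 4 = 25 bits.

Unary([11, 8, 3]) = 1111111111101111111101110 (25 bits)


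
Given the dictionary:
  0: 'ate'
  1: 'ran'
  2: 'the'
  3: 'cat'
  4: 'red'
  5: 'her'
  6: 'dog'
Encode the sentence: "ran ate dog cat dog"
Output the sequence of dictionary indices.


Look up each word in the dictionary:
  'ran' -> 1
  'ate' -> 0
  'dog' -> 6
  'cat' -> 3
  'dog' -> 6

Encoded: [1, 0, 6, 3, 6]


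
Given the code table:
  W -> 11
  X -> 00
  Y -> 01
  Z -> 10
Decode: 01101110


Decoding:
01 -> Y
10 -> Z
11 -> W
10 -> Z


Result: YZWZ


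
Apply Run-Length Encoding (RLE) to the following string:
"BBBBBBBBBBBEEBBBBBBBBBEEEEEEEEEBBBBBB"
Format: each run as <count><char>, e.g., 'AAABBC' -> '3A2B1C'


Scanning runs left to right:
  i=0: run of 'B' x 11 -> '11B'
  i=11: run of 'E' x 2 -> '2E'
  i=13: run of 'B' x 9 -> '9B'
  i=22: run of 'E' x 9 -> '9E'
  i=31: run of 'B' x 6 -> '6B'

RLE = 11B2E9B9E6B


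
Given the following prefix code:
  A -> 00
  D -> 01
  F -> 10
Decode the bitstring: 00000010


Decoding step by step:
Bits 00 -> A
Bits 00 -> A
Bits 00 -> A
Bits 10 -> F


Decoded message: AAAF


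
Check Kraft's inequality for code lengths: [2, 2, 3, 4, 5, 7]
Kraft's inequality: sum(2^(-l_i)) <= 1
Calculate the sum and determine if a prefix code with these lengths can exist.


Sum = 2^(-2) + 2^(-2) + 2^(-3) + 2^(-4) + 2^(-5) + 2^(-7)
    = 0.25 + 0.25 + 0.125 + 0.0625 + 0.03125 + 0.0078125
    = 93/128 = 0.7265625
Since 0.7265625 <= 1, Kraft's inequality IS satisfied.
A prefix code with these lengths CAN exist.

Kraft sum = 0.7265625. Satisfied.


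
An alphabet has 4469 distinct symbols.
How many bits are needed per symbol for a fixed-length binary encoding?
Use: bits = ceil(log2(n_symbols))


log2(4469) = 12.1257
Bracket: 2^12 = 4096 < 4469 <= 2^13 = 8192
So ceil(log2(4469)) = 13

bits = ceil(log2(4469)) = ceil(12.1257) = 13 bits


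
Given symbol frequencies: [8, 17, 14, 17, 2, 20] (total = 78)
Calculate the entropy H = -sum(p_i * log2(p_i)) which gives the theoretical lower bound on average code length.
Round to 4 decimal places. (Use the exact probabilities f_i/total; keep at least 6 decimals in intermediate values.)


Per-symbol terms -p_i * log2(p_i) with p_i = f_i/78:
  p = 8/78 = 0.102564: log2(p) = -3.285402, -p*log2(p) = 0.336964
  p = 17/78 = 0.217949: log2(p) = -2.197939, -p*log2(p) = 0.479038
  p = 14/78 = 0.179487: log2(p) = -2.478047, -p*log2(p) = 0.444778
  p = 17/78 = 0.217949: log2(p) = -2.197939, -p*log2(p) = 0.479038
  p = 2/78 = 0.025641: log2(p) = -5.285402, -p*log2(p) = 0.135523
  p = 20/78 = 0.256410: log2(p) = -1.963474, -p*log2(p) = 0.503455
H = 0.336964 + 0.479038 + 0.444778 + 0.479038 + 0.135523 + 0.503455 = 2.378796

H = 2.3788 bits/symbol


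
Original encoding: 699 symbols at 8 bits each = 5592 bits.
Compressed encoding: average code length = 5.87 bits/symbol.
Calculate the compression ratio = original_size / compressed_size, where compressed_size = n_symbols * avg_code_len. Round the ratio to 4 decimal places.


original_size = n_symbols * orig_bits = 699 * 8 = 5592 bits
compressed_size = n_symbols * avg_code_len = 699 * 5.87 = 4103.13 bits
ratio = original_size / compressed_size = 5592 / 4103.13 = 1.3629

Compression ratio = 1.3629


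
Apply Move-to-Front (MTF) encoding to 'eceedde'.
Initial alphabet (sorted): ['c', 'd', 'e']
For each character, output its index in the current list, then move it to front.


MTF encoding:
'e': index 2 in ['c', 'd', 'e'] -> ['e', 'c', 'd']
'c': index 1 in ['e', 'c', 'd'] -> ['c', 'e', 'd']
'e': index 1 in ['c', 'e', 'd'] -> ['e', 'c', 'd']
'e': index 0 in ['e', 'c', 'd'] -> ['e', 'c', 'd']
'd': index 2 in ['e', 'c', 'd'] -> ['d', 'e', 'c']
'd': index 0 in ['d', 'e', 'c'] -> ['d', 'e', 'c']
'e': index 1 in ['d', 'e', 'c'] -> ['e', 'd', 'c']


Output: [2, 1, 1, 0, 2, 0, 1]


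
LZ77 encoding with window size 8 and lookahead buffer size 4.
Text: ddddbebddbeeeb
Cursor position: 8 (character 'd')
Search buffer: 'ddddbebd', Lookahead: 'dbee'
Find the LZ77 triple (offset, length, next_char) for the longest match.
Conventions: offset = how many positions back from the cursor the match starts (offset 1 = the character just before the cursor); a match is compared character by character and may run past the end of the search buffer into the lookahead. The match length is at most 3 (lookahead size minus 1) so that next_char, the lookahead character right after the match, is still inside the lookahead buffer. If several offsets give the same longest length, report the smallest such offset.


Try each offset into the search buffer:
  offset=1 (pos 7, char 'd'): match length 1
  offset=2 (pos 6, char 'b'): match length 0
  offset=3 (pos 5, char 'e'): match length 0
  offset=4 (pos 4, char 'b'): match length 0
  offset=5 (pos 3, char 'd'): match length 3
  offset=6 (pos 2, char 'd'): match length 1
  offset=7 (pos 1, char 'd'): match length 1
  offset=8 (pos 0, char 'd'): match length 1
Longest match has length 3 at offset 5.
next_char = character at position 8 + 3 = 11 -> 'e'

Best match: offset=5, length=3 (matching 'dbe' starting at position 3)
LZ77 triple: (5, 3, 'e')


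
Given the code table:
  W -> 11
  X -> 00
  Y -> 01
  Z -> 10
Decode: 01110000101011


Decoding:
01 -> Y
11 -> W
00 -> X
00 -> X
10 -> Z
10 -> Z
11 -> W


Result: YWXXZZW


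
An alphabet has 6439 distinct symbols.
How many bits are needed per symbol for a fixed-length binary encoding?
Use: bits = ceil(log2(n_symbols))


log2(6439) = 12.6526
Bracket: 2^12 = 4096 < 6439 <= 2^13 = 8192
So ceil(log2(6439)) = 13

bits = ceil(log2(6439)) = ceil(12.6526) = 13 bits


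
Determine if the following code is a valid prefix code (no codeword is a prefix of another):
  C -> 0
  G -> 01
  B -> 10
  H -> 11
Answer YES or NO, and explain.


Checking each pair (does one codeword prefix another?):
  C='0' vs G='01': prefix -- VIOLATION

NO -- this is NOT a valid prefix code. C (0) is a prefix of G (01).


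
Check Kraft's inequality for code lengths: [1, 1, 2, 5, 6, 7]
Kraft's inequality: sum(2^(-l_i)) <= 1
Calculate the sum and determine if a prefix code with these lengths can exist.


Sum = 2^(-1) + 2^(-1) + 2^(-2) + 2^(-5) + 2^(-6) + 2^(-7)
    = 0.5 + 0.5 + 0.25 + 0.03125 + 0.015625 + 0.0078125
    = 167/128 = 1.3046875
Since 1.3046875 > 1, Kraft's inequality is NOT satisfied.
A prefix code with these lengths CANNOT exist.

Kraft sum = 1.3046875. Not satisfied.


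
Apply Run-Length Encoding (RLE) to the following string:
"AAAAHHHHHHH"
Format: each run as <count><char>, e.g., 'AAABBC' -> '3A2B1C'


Scanning runs left to right:
  i=0: run of 'A' x 4 -> '4A'
  i=4: run of 'H' x 7 -> '7H'

RLE = 4A7H


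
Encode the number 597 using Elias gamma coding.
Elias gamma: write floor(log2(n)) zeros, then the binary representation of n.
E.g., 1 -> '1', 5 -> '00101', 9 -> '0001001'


num_bits = floor(log2(597)) + 1 = 10
leading_zeros = num_bits - 1 = 9
binary(597) = 1001010101

Elias gamma(597) = '000000000' + '1001010101' = 0000000001001010101 (19 bits)


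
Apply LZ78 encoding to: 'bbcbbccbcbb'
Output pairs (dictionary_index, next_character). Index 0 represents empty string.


LZ78 encoding steps:
Dictionary: {0: ''}
Step 1: w='' (idx 0), next='b' -> output (0, 'b'), add 'b' as idx 1
Step 2: w='b' (idx 1), next='c' -> output (1, 'c'), add 'bc' as idx 2
Step 3: w='b' (idx 1), next='b' -> output (1, 'b'), add 'bb' as idx 3
Step 4: w='' (idx 0), next='c' -> output (0, 'c'), add 'c' as idx 4
Step 5: w='c' (idx 4), next='b' -> output (4, 'b'), add 'cb' as idx 5
Step 6: w='cb' (idx 5), next='b' -> output (5, 'b'), add 'cbb' as idx 6


Encoded: [(0, 'b'), (1, 'c'), (1, 'b'), (0, 'c'), (4, 'b'), (5, 'b')]


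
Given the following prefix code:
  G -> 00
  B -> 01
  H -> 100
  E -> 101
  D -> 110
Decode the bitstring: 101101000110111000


Decoding step by step:
Bits 101 -> E
Bits 101 -> E
Bits 00 -> G
Bits 01 -> B
Bits 101 -> E
Bits 110 -> D
Bits 00 -> G


Decoded message: EEGBEDG


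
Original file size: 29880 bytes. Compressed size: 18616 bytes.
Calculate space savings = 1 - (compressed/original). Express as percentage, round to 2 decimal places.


ratio = compressed/original = 18616/29880 = 0.623025
savings = 1 - ratio = 1 - 0.623025 = 0.376975
as a percentage: 0.376975 * 100 = 37.7%

Space savings = 1 - 18616/29880 = 37.7%


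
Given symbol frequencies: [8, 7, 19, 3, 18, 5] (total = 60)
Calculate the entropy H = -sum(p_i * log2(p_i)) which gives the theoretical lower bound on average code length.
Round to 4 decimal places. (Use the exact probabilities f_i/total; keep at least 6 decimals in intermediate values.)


Per-symbol terms -p_i * log2(p_i) with p_i = f_i/60:
  p = 8/60 = 0.133333: log2(p) = -2.906891, -p*log2(p) = 0.387585
  p = 7/60 = 0.116667: log2(p) = -3.099536, -p*log2(p) = 0.361612
  p = 19/60 = 0.316667: log2(p) = -1.658963, -p*log2(p) = 0.525338
  p = 3/60 = 0.050000: log2(p) = -4.321928, -p*log2(p) = 0.216096
  p = 18/60 = 0.300000: log2(p) = -1.736966, -p*log2(p) = 0.521090
  p = 5/60 = 0.083333: log2(p) = -3.584963, -p*log2(p) = 0.298747
H = 0.387585 + 0.361612 + 0.525338 + 0.216096 + 0.521090 + 0.298747 = 2.310468

H = 2.3105 bits/symbol


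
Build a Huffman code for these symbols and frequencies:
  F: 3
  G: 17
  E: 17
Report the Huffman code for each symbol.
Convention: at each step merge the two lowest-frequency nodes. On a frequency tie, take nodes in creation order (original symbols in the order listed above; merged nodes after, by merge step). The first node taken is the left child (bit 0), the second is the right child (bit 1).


Huffman tree construction:
Step 1: Merge F(3) + G(17) = 20
Step 2: Merge E(17) + (F+G)(20) = 37
Read each symbol's code off the tree from the root (left child = 0, right child = 1).

Codes:
  F: 10 (length 2)
  G: 11 (length 2)
  E: 0 (length 1)
Average code length: 57/37 = 1.5405 bits/symbol


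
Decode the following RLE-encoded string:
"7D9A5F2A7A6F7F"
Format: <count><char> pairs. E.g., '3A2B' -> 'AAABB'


Expanding each <count><char> pair:
  7D -> 'DDDDDDD'
  9A -> 'AAAAAAAAA'
  5F -> 'FFFFF'
  2A -> 'AA'
  7A -> 'AAAAAAA'
  6F -> 'FFFFFF'
  7F -> 'FFFFFFF'

Decoded = DDDDDDDAAAAAAAAAFFFFFAAAAAAAAAFFFFFFFFFFFFF


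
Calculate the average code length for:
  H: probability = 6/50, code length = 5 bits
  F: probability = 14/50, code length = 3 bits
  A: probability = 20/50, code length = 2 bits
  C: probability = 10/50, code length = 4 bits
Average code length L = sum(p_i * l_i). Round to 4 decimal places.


Weighted contributions p_i * l_i:
  H: (6/50) * 5 = 30/50
  F: (14/50) * 3 = 42/50
  A: (20/50) * 2 = 40/50
  C: (10/50) * 4 = 40/50
Sum = (30 + 42 + 40 + 40)/50 = 152/50

L = 152/50 = 3.0400 bits/symbol


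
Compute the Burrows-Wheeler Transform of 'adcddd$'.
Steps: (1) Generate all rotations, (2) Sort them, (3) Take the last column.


Rotations (sorted):
  0: $adcddd -> last char: d
  1: adcddd$ -> last char: $
  2: cddd$ad -> last char: d
  3: d$adcdd -> last char: d
  4: dcddd$a -> last char: a
  5: dd$adcd -> last char: d
  6: ddd$adc -> last char: c


BWT = d$ddadc


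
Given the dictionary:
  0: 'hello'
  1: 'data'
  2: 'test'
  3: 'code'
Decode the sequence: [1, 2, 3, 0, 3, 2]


Look up each index in the dictionary:
  1 -> 'data'
  2 -> 'test'
  3 -> 'code'
  0 -> 'hello'
  3 -> 'code'
  2 -> 'test'

Decoded: "data test code hello code test"


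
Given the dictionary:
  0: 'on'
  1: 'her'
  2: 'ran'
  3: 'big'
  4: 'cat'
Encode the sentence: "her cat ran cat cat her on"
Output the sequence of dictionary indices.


Look up each word in the dictionary:
  'her' -> 1
  'cat' -> 4
  'ran' -> 2
  'cat' -> 4
  'cat' -> 4
  'her' -> 1
  'on' -> 0

Encoded: [1, 4, 2, 4, 4, 1, 0]


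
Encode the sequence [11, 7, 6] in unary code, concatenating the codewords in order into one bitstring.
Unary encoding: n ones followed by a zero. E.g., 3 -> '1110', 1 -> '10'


Encode each number as n ones followed by a terminating 0:
  11 -> 111111111110 (12 bits)
  7 -> 11111110 (8 bits)
  6 -> 1111110 (7 bits)
Total length = 12 + 8 + 7 = 27 bits.

Unary([11, 7, 6]) = 111111111110111111101111110 (27 bits)


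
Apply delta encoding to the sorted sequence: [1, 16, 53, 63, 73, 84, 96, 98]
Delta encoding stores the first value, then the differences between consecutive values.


First value: 1
Deltas:
  16 - 1 = 15
  53 - 16 = 37
  63 - 53 = 10
  73 - 63 = 10
  84 - 73 = 11
  96 - 84 = 12
  98 - 96 = 2


Delta encoded: [1, 15, 37, 10, 10, 11, 12, 2]
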